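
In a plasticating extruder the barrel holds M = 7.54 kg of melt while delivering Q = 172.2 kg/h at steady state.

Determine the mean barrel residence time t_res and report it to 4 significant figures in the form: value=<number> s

value=157.6 s

Throughput in SI: Q_s = 172.2 kg/h ÷ 3600 s/h = 0.0478333 kg/s
t_res = M / Q_s = 7.54 / 0.0478333 = 157.631 s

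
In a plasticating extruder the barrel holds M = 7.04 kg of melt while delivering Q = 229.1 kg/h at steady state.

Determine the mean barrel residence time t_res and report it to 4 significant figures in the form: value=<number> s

value=110.6 s

Convert throughput: Q = 229.1 kg/h = 229.1/3600 = 0.0636389 kg/s
t_res = M / Q_s = 7.04 / 0.0636389 = 110.624 s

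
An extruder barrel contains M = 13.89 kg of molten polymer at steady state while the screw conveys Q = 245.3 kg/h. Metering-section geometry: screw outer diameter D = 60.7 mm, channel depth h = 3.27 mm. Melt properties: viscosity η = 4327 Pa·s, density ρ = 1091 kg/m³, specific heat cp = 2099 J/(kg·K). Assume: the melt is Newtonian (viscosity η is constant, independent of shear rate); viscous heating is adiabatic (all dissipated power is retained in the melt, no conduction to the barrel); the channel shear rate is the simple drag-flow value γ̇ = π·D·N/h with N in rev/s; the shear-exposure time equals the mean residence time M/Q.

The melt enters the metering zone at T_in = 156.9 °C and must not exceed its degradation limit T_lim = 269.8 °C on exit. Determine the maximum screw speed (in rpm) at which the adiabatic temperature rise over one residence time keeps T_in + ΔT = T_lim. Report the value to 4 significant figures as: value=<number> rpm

Q_s = Q / 3600 = 245.3 / 3600 = 0.0681389 kg/s
t_res = M / Q_s = 13.89 ÷ 0.0681389 = 203.848 s
Convert to metres: D = 0.0607 m, h = 0.00327 m
ΔT_a = T_lim − T_in = 269.8 − 156.9 = 112.9 K
γ̇_max² = ΔT_a·ρ·cp / (η·t_res) = [112.9 × 1091 × 2099] / [4327 × 203.848] = 293.114 s⁻²
γ̇_max = sqrt(293.114) = 17.1206 s⁻¹
N_max = γ̇_max·h / (π·D) = 17.1206 · 0.00327 / (π · 0.0607) = 0.293581 rev/s = 17.6149 rpm

value=17.61 rpm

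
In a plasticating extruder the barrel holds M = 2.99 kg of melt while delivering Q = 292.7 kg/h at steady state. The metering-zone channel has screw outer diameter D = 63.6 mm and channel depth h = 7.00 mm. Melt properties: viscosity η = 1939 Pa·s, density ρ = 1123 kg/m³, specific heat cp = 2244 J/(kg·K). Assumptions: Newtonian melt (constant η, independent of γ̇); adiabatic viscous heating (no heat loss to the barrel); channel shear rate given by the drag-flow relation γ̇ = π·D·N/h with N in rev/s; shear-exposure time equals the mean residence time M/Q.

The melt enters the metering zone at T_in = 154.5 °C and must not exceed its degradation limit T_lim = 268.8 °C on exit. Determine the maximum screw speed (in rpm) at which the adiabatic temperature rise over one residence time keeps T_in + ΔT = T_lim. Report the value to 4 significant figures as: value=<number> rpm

value=133.6 rpm

Throughput in SI: Q_s = 292.7 kg/h ÷ 3600 s/h = 0.0813056 kg/s
t_res = M / Q_s = 2.99 ÷ 0.0813056 = 36.7749 s
Convert to metres: D = 0.0636 m, h = 0.007 m
ΔT_a = T_lim − T_in = 268.8 °C − 154.5 °C = 114.3 K
γ̇_max² = ΔT_a·ρ·cp / (η·t_res) = [114.3 × 1123 × 2244] / [1939 × 36.7749] = 4039.43 s⁻²
γ̇_max = sqrt(4039.43) = 63.5565 s⁻¹
N_max = γ̇_max·h / (π·D) = 63.5565 · 0.007 / (π · 0.0636) = 2.22665 rev/s = 133.599 rpm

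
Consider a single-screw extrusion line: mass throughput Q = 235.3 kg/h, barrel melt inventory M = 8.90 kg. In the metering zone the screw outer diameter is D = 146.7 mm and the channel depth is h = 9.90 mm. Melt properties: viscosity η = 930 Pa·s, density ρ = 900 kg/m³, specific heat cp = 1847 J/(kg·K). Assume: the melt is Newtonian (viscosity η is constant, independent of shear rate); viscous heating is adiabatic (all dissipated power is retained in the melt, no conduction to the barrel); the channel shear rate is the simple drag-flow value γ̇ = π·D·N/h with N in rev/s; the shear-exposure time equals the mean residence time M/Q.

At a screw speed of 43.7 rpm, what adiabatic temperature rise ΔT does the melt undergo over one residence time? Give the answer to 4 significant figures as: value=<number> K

value=87.58 K

Q_s = Q / 3600 = 235.3 / 3600 = 0.0653611 kg/s
t_res = M / Q_s = 8.90 ÷ 0.0653611 = 136.167 s
D = 146.7 mm = 0.1467 m;  h = 9.90 mm = 0.0099 m;  N = 43.7 rpm / 60 = 0.728333 rev/s
γ̇ = π·D·N / h = π · 0.1467 · 0.728333 / 0.0099 = 33.9059 s⁻¹
ΔT = η·γ̇²·t_res/(ρ·cp) = [930 × 33.9059² × 136.167] / [900 × 1847] = 87.5778 K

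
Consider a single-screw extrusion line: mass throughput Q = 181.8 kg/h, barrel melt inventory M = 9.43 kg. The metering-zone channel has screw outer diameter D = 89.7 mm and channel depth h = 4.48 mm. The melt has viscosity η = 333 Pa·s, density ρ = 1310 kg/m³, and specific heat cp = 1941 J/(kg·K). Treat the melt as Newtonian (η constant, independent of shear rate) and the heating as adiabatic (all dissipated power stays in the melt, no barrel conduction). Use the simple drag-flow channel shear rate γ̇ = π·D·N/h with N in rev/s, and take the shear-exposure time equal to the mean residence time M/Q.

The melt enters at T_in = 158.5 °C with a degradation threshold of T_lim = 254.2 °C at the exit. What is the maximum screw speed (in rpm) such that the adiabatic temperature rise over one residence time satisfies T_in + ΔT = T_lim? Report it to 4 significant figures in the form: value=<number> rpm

Convert throughput: Q = 181.8 kg/h = 181.8/3600 = 0.0505 kg/s
Mean residence time: t_res = M/Q_s = 9.43 kg / 0.0505 kg/s = 186.733 s
Convert to metres: D = 0.0897 m, h = 0.00448 m
ΔT_a = T_lim − T_in = 254.2 °C − 158.5 °C = 95.7 K
Invert ΔT = ηγ̇²t_res/(ρcp) for γ̇: γ̇_max² = ΔT_a ρ cp / (η t_res) = 95.7·1310·1941 / (333·186.733) = 3913.31 s⁻²
Take the square root: γ̇_max = √(3913.31) = 62.5565 s⁻¹
Solve γ̇ = πDN/h for N: N_max = γ̇_max·h/(π·D) = 62.5565 × 0.00448 / (π × 0.0897) = 0.994507 rev/s = 59.6704 rpm

value=59.67 rpm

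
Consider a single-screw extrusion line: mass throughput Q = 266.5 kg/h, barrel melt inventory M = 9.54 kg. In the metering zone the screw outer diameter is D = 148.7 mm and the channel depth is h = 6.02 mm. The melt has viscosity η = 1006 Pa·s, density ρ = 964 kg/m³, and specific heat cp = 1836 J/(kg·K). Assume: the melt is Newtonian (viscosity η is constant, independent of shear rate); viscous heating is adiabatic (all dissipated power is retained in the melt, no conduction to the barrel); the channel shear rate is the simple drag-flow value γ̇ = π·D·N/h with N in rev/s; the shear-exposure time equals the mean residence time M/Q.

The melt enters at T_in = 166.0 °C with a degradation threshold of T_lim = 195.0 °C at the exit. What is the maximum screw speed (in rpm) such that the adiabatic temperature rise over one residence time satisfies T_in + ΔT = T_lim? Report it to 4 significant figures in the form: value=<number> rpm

value=15.38 rpm

Convert throughput: Q = 266.5 kg/h = 266.5/3600 = 0.0740278 kg/s
Mean residence time: t_res = M/Q_s = 9.54 kg / 0.0740278 kg/s = 128.871 s
Convert to metres: D = 0.1487 m, h = 0.00602 m
Allowable rise: ΔT_a = T_lim − T_in = 195.0 − 166.0 = 29 K
γ̇_max² = ΔT_a·ρ·cp / (η·t_res) = [29 × 964 × 1836] / [1006 × 128.871] = 395.91 s⁻²
γ̇_max = sqrt(395.91) = 19.8975 s⁻¹
Solve γ̇ = πDN/h for N: N_max = γ̇_max·h/(π·D) = 19.8975 × 0.00602 / (π × 0.1487) = 0.256409 rev/s = 15.3846 rpm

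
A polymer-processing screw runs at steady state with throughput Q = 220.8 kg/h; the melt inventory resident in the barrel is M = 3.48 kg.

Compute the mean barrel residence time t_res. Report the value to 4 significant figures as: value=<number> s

value=56.74 s

Throughput in SI: Q_s = 220.8 kg/h ÷ 3600 s/h = 0.0613333 kg/s
t_res = M / Q_s = 3.48 / 0.0613333 = 56.7391 s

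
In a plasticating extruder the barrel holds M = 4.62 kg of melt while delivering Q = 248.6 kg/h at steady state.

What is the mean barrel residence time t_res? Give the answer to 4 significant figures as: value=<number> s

Throughput in SI: Q_s = 248.6 kg/h ÷ 3600 s/h = 0.0690556 kg/s
Mean residence time: t_res = M/Q_s = 4.62 kg / 0.0690556 kg/s = 66.9027 s

value=66.90 s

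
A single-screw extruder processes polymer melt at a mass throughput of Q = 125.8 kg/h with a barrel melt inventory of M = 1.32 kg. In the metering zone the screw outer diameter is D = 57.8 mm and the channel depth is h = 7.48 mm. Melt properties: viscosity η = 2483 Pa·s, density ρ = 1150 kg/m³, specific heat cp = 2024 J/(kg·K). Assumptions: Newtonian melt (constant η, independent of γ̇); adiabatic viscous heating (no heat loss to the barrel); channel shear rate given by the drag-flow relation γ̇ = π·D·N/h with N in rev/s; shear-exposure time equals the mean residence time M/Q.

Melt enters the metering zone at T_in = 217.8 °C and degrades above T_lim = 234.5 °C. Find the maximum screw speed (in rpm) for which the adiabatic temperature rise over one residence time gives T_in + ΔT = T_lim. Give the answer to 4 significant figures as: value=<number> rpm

Convert throughput: Q = 125.8 kg/h = 125.8/3600 = 0.0349444 kg/s
Mean residence time: t_res = M/Q_s = 1.32 kg / 0.0349444 kg/s = 37.7742 s
Geometry in SI: D = 57.8 mm → 0.0578 m, h = 7.48 mm → 0.00748 m
ΔT_a = T_lim − T_in = 234.5 − 217.8 = 16.7 K
γ̇_max² = ΔT_a·ρ·cp/(η·t_res) = 16.7·1150·2024/(2483·37.7742) = 414.431 s⁻²
Take the square root: γ̇_max = √(414.431) = 20.3576 s⁻¹
Solve γ̇ = πDN/h for N: N_max = γ̇_max·h/(π·D) = 20.3576 × 0.00748 / (π × 0.0578) = 0.838591 rev/s = 50.3154 rpm

value=50.32 rpm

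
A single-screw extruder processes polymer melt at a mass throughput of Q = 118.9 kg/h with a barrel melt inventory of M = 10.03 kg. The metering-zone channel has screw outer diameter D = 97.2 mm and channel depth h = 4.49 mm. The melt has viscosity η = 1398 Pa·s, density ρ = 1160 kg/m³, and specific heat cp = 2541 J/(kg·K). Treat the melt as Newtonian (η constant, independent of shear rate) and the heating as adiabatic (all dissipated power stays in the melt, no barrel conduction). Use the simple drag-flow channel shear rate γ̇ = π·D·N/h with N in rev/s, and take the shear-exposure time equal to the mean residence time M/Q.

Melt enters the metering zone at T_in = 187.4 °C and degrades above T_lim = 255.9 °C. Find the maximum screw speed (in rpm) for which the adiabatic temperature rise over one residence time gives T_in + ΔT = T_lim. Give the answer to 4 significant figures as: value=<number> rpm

Q_s = Q / 3600 = 118.9 / 3600 = 0.0330278 kg/s
Mean residence time: t_res = M/Q_s = 10.03 kg / 0.0330278 kg/s = 303.684 s
D = 97.2 mm = 0.0972 m;  h = 4.49 mm = 0.00449 m
Allowable rise: ΔT_a = T_lim − T_in = 255.9 − 187.4 = 68.5 K
γ̇_max² = ΔT_a·ρ·cp / (η·t_res) = [68.5 × 1160 × 2541] / [1398 × 303.684] = 475.581 s⁻²
Take the square root: γ̇_max = √(475.581) = 21.8078 s⁻¹
Solve γ̇ = πDN/h for N: N_max = γ̇_max·h/(π·D) = 21.8078 × 0.00449 / (π × 0.0972) = 0.320658 rev/s = 19.2395 rpm

value=19.24 rpm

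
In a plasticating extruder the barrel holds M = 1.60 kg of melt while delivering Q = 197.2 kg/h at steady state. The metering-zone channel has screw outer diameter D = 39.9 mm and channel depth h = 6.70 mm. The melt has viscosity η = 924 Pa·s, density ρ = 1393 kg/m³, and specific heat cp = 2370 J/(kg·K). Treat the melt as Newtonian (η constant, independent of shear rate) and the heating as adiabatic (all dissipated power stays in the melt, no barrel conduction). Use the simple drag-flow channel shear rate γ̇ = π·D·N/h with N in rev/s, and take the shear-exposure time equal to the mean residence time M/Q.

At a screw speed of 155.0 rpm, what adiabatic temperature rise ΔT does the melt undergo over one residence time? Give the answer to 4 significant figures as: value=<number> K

value=19.10 K

Q_s = Q / 3600 = 197.2 / 3600 = 0.0547778 kg/s
Mean residence time: t_res = M/Q_s = 1.60 kg / 0.0547778 kg/s = 29.2089 s
D = 39.9 mm = 0.0399 m;  h = 6.70 mm = 0.0067 m;  N = 155.0 rpm / 60 = 2.58333 rev/s
Shear rate: γ̇ = πDN/h = π·0.0399·2.58333/0.0067 = 48.3313 s⁻¹
ΔT = η·γ̇²·t_res / (ρ·cp) = 924 · (48.3313)² · 29.2089 / (1393 · 2370) = 19.0961 K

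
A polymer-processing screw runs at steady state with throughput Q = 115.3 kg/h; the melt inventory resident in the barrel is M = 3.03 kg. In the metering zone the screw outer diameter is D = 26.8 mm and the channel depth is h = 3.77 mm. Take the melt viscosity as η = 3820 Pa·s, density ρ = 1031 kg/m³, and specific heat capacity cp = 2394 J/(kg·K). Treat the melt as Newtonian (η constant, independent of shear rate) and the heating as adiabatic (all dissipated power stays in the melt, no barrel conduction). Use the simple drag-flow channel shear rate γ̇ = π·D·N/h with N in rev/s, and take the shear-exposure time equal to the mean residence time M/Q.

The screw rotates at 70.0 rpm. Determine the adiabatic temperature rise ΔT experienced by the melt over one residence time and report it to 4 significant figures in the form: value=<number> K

Q_s = Q / 3600 = 115.3 / 3600 = 0.0320278 kg/s
t_res = M / Q_s = 3.03 ÷ 0.0320278 = 94.6054 s
Geometry in metres: D = 26.8 mm → 0.0268 m, h = 3.77 mm → 0.00377 m; screw speed N = 70.0 rpm = 1.16667 rev/s
Shear rate: γ̇ = πDN/h = π·0.0268·1.16667/0.00377 = 26.0549 s⁻¹
Adiabatic rise: ΔT = η γ̇² t_res / (ρ cp) = 3820·(26.0549)²·94.6054 / (1031·2394) = 99.3978 K

value=99.40 K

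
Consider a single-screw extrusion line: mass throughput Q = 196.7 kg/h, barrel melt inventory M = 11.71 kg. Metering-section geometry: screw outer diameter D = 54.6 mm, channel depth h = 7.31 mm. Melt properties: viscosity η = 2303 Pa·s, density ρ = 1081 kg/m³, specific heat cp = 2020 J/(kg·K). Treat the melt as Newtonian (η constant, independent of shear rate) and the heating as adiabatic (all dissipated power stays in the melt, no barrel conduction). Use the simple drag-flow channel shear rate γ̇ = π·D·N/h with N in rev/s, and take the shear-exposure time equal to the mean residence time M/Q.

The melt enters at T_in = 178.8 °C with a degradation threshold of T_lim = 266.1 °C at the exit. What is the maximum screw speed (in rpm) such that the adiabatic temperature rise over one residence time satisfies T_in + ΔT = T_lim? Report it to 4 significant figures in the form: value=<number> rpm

Q_s = Q / 3600 = 196.7 / 3600 = 0.0546389 kg/s
Mean residence time: t_res = M/Q_s = 11.71 kg / 0.0546389 kg/s = 214.316 s
D = 54.6 mm = 0.0546 m;  h = 7.31 mm = 0.00731 m
ΔT_a = T_lim − T_in = 266.1 °C − 178.8 °C = 87.3 K
γ̇_max² = ΔT_a·ρ·cp / (η·t_res) = [87.3 × 1081 × 2020] / [2303 × 214.316] = 386.227 s⁻²
Take the square root: γ̇_max = √(386.227) = 19.6527 s⁻¹
Solve γ̇ = πDN/h for N: N_max = γ̇_max·h/(π·D) = 19.6527 × 0.00731 / (π × 0.0546) = 0.837522 rev/s = 50.2513 rpm

value=50.25 rpm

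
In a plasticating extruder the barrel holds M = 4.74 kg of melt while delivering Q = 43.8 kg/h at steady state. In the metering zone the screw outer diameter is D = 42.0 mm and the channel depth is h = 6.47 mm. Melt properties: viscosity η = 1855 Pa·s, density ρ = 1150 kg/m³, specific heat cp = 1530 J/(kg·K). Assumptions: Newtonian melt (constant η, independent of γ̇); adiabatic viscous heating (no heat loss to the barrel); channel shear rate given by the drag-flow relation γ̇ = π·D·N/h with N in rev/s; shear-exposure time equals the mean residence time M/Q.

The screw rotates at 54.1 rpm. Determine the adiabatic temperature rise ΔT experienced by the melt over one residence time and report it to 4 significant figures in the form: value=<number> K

value=138.9 K

Convert throughput: Q = 43.8 kg/h = 43.8/3600 = 0.0121667 kg/s
Mean residence time: t_res = M/Q_s = 4.74 kg / 0.0121667 kg/s = 389.589 s
Convert to SI: D = 0.042 m, h = 0.00647 m, N = 54.1/60 = 0.901667 rev/s
γ̇ = π·D·N / h = π · 0.042 · 0.901667 / 0.00647 = 18.3883 s⁻¹
ΔT = η·γ̇²·t_res / (ρ·cp) = 1855 · (18.3883)² · 389.589 / (1150 · 1530) = 138.881 K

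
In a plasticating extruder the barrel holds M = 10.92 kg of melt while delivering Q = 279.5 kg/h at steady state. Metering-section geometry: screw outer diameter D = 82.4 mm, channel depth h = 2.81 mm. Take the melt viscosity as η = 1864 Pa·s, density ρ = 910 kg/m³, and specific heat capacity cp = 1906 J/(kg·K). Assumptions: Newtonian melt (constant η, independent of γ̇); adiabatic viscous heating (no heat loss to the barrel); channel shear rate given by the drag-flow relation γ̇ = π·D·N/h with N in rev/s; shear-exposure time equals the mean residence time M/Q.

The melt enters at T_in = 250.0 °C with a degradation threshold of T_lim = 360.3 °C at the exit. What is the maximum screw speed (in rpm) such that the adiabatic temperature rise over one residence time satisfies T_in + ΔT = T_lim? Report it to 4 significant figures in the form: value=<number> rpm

value=17.59 rpm

Throughput in SI: Q_s = 279.5 kg/h ÷ 3600 s/h = 0.0776389 kg/s
t_res = M / Q_s = 10.92 ÷ 0.0776389 = 140.651 s
Geometry in SI: D = 82.4 mm → 0.0824 m, h = 2.81 mm → 0.00281 m
Allowable rise: ΔT_a = T_lim − T_in = 360.3 − 250.0 = 110.3 K
γ̇_max² = ΔT_a·ρ·cp / (η·t_res) = [110.3 × 910 × 1906] / [1864 × 140.651] = 729.71 s⁻²
γ̇_max = sqrt(729.71) = 27.0132 s⁻¹
Solve γ̇ = πDN/h for N: N_max = γ̇_max·h/(π·D) = 27.0132 × 0.00281 / (π × 0.0824) = 0.293227 rev/s = 17.5936 rpm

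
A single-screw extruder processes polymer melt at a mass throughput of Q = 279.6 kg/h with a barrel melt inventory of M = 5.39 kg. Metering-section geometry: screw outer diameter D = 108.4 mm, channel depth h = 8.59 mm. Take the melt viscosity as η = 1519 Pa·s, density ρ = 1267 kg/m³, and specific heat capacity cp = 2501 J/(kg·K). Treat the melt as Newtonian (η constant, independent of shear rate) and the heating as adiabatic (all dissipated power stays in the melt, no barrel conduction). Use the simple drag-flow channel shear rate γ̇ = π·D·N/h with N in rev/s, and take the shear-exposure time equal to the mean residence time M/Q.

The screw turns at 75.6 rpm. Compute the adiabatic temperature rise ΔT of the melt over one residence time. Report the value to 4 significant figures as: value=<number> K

value=83.01 K

Q_s = Q / 3600 = 279.6 / 3600 = 0.0776667 kg/s
t_res = M / Q_s = 5.39 / 0.0776667 = 69.3991 s
D = 108.4 mm = 0.1084 m;  h = 8.59 mm = 0.00859 m;  N = 75.6 rpm / 60 = 1.26 rev/s
γ̇ = π D N / h = (π)(0.1084)(1.26) / 0.00859 = 49.9524 s⁻¹
ΔT = η·γ̇²·t_res / (ρ·cp) = 1519 · (49.9524)² · 69.3991 / (1267 · 2501) = 83.0108 K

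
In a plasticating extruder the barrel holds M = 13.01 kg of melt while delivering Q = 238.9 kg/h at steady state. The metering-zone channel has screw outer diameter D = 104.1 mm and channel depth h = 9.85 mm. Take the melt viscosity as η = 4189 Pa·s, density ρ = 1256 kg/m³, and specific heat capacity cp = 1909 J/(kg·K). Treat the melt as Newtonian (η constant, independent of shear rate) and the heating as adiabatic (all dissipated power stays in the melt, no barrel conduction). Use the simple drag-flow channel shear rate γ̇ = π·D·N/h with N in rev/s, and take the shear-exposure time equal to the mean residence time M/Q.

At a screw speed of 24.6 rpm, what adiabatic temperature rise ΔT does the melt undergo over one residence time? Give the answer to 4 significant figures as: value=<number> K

Throughput in SI: Q_s = 238.9 kg/h ÷ 3600 s/h = 0.0663611 kg/s
t_res = M / Q_s = 13.01 ÷ 0.0663611 = 196.049 s
Geometry in metres: D = 104.1 mm → 0.1041 m, h = 9.85 mm → 0.00985 m; screw speed N = 24.6 rpm = 0.41 rev/s
γ̇ = π D N / h = (π)(0.1041)(0.41) / 0.00985 = 13.6128 s⁻¹
ΔT = η·γ̇²·t_res / (ρ·cp) = 4189 · (13.6128)² · 196.049 / (1256 · 1909) = 63.4709 K

value=63.47 K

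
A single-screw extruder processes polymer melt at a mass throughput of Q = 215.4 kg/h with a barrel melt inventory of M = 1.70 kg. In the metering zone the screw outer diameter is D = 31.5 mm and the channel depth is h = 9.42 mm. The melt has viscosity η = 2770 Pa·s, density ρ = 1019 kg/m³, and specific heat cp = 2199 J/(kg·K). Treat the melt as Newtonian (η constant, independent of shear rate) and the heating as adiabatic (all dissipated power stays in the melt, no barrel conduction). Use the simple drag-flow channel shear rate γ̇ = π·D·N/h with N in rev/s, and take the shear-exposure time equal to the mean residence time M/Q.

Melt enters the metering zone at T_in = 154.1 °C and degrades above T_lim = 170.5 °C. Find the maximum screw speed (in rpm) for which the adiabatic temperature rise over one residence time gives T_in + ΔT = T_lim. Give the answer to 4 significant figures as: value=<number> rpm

Q_s = Q / 3600 = 215.4 / 3600 = 0.0598333 kg/s
Mean residence time: t_res = M/Q_s = 1.70 kg / 0.0598333 kg/s = 28.4123 s
Convert to metres: D = 0.0315 m, h = 0.00942 m
ΔT_a = T_lim − T_in = 170.5 °C − 154.1 °C = 16.4 K
γ̇_max² = ΔT_a·ρ·cp/(η·t_res) = 16.4·1019·2199/(2770·28.4123) = 466.936 s⁻²
Take the square root: γ̇_max = √(466.936) = 21.6087 s⁻¹
N_max = γ̇_max h / (πD) = 21.6087·0.00942/(π·0.0315) = 2.05693 rev/s → ×60 = 123.416 rpm

value=123.4 rpm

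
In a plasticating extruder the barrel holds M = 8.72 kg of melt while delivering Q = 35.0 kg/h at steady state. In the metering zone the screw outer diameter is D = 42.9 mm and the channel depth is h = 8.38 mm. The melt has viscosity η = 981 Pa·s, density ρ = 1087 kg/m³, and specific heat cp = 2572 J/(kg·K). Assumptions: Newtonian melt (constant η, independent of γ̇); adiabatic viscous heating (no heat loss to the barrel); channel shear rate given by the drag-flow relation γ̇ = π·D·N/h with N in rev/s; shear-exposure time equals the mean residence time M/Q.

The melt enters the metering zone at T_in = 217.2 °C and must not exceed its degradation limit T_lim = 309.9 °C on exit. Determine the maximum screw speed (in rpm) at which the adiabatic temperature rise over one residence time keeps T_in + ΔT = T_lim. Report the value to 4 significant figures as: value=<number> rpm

Convert throughput: Q = 35.0 kg/h = 35.0/3600 = 0.00972222 kg/s
t_res = M / Q_s = 8.72 / 0.00972222 = 896.914 s
D = 42.9 mm = 0.0429 m;  h = 8.38 mm = 0.00838 m
ΔT_a = T_lim − T_in = 309.9 − 217.2 = 92.7 K
γ̇_max² = ΔT_a·ρ·cp/(η·t_res) = 92.7·1087·2572/(981·896.914) = 294.551 s⁻²
γ̇_max = √294.551 = 17.1625 s⁻¹
Solve γ̇ = πDN/h for N: N_max = γ̇_max·h/(π·D) = 17.1625 × 0.00838 / (π × 0.0429) = 1.06713 rev/s = 64.0278 rpm

value=64.03 rpm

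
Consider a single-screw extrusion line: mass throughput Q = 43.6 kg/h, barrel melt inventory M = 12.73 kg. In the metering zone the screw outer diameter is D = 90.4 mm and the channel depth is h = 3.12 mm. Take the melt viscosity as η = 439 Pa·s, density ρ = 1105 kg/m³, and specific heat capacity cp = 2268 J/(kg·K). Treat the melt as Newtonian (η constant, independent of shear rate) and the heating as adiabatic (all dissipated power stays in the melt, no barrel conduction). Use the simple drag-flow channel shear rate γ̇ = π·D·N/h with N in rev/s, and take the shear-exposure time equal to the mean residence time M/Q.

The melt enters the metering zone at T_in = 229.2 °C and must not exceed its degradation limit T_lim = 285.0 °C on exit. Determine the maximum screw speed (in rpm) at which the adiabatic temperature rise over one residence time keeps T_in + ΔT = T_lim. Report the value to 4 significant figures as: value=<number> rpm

Convert throughput: Q = 43.6 kg/h = 43.6/3600 = 0.0121111 kg/s
Mean residence time: t_res = M/Q_s = 12.73 kg / 0.0121111 kg/s = 1051.1 s
Geometry in SI: D = 90.4 mm → 0.0904 m, h = 3.12 mm → 0.00312 m
Allowable rise: ΔT_a = T_lim − T_in = 285.0 − 229.2 = 55.8 K
γ̇_max² = ΔT_a·ρ·cp / (η·t_res) = [55.8 × 1105 × 2268] / [439 × 1051.1] = 303.061 s⁻²
Take the square root: γ̇_max = √(303.061) = 17.4087 s⁻¹
N_max = γ̇_max h / (πD) = 17.4087·0.00312/(π·0.0904) = 0.19125 rev/s → ×60 = 11.475 rpm

value=11.48 rpm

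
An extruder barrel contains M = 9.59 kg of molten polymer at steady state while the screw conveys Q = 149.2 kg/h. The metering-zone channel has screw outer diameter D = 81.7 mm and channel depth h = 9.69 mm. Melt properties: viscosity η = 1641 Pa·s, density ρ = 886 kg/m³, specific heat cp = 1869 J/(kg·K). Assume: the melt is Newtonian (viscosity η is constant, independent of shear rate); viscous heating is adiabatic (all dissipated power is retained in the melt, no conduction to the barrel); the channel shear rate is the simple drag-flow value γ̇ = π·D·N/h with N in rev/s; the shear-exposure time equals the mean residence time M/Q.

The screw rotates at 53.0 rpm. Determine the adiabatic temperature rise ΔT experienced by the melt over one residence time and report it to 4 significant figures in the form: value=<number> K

Throughput in SI: Q_s = 149.2 kg/h ÷ 3600 s/h = 0.0414444 kg/s
t_res = M / Q_s = 9.59 / 0.0414444 = 231.394 s
D = 81.7 mm = 0.0817 m;  h = 9.69 mm = 0.00969 m;  N = 53.0 rpm / 60 = 0.883333 rev/s
Shear rate: γ̇ = πDN/h = π·0.0817·0.883333/0.00969 = 23.3977 s⁻¹
ΔT = η·γ̇²·t_res / (ρ·cp) = 1641 · (23.3977)² · 231.394 / (886 · 1869) = 125.535 K

value=125.5 K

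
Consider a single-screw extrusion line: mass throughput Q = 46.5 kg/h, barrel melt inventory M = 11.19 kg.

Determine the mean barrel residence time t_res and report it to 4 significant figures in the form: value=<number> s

value=866.3 s

Q_s = Q / 3600 = 46.5 / 3600 = 0.0129167 kg/s
t_res = M / Q_s = 11.19 / 0.0129167 = 866.323 s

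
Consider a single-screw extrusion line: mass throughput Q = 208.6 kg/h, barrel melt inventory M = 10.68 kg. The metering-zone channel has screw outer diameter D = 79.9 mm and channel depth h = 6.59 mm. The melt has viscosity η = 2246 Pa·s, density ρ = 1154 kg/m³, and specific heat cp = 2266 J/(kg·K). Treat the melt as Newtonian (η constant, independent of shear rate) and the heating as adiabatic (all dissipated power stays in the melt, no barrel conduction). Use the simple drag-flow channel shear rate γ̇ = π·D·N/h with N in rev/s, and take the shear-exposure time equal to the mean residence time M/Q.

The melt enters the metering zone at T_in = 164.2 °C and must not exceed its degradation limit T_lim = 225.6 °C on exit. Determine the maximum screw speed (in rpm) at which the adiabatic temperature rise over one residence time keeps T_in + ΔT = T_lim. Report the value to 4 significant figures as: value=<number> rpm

Throughput in SI: Q_s = 208.6 kg/h ÷ 3600 s/h = 0.0579444 kg/s
t_res = M / Q_s = 10.68 / 0.0579444 = 184.314 s
Geometry in SI: D = 79.9 mm → 0.0799 m, h = 6.59 mm → 0.00659 m
Allowable rise: ΔT_a = T_lim − T_in = 225.6 − 164.2 = 61.4 K
γ̇_max² = ΔT_a·ρ·cp / (η·t_res) = [61.4 × 1154 × 2266] / [2246 × 184.314] = 387.851 s⁻²
γ̇_max = sqrt(387.851) = 19.6939 s⁻¹
N_max = γ̇_max·h / (π·D) = 19.6939 · 0.00659 / (π · 0.0799) = 0.517037 rev/s = 31.0222 rpm

value=31.02 rpm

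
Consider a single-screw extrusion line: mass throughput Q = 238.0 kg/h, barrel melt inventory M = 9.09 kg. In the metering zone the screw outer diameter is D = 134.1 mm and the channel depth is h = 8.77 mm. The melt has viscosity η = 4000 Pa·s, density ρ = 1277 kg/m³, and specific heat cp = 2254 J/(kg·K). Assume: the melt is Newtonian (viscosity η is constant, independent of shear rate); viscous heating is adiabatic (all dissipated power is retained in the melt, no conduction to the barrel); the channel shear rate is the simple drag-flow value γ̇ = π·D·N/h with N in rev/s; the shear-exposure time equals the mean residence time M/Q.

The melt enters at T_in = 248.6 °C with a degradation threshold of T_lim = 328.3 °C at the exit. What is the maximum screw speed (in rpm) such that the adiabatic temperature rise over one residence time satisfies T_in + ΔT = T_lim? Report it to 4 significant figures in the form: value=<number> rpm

Convert throughput: Q = 238.0 kg/h = 238.0/3600 = 0.0661111 kg/s
t_res = M / Q_s = 9.09 ÷ 0.0661111 = 137.496 s
Convert to metres: D = 0.1341 m, h = 0.00877 m
ΔT_a = T_lim − T_in = 328.3 °C − 248.6 °C = 79.7 K
γ̇_max² = ΔT_a·ρ·cp / (η·t_res) = [79.7 × 1277 × 2254] / [4000 × 137.496] = 417.113 s⁻²
γ̇_max = sqrt(417.113) = 20.4233 s⁻¹
Solve γ̇ = πDN/h for N: N_max = γ̇_max·h/(π·D) = 20.4233 × 0.00877 / (π × 0.1341) = 0.425155 rev/s = 25.5093 rpm

value=25.51 rpm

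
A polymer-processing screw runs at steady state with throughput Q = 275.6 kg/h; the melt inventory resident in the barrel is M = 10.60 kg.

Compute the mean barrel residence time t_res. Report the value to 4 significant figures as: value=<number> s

Q_s = Q / 3600 = 275.6 / 3600 = 0.0765556 kg/s
t_res = M / Q_s = 10.60 / 0.0765556 = 138.462 s

value=138.5 s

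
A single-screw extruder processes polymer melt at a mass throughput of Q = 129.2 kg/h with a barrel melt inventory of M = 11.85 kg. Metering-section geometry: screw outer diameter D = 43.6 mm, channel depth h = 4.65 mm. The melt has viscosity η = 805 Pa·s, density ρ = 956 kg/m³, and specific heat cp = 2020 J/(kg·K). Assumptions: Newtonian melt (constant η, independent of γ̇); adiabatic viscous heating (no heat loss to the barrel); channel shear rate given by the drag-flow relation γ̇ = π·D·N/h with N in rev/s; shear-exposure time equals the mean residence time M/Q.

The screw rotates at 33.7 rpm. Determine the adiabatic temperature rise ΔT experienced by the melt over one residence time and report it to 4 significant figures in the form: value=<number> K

value=37.68 K

Throughput in SI: Q_s = 129.2 kg/h ÷ 3600 s/h = 0.0358889 kg/s
t_res = M / Q_s = 11.85 / 0.0358889 = 330.186 s
Convert to SI: D = 0.0436 m, h = 0.00465 m, N = 33.7/60 = 0.561667 rev/s
Shear rate: γ̇ = πDN/h = π·0.0436·0.561667/0.00465 = 16.5448 s⁻¹
ΔT = η·γ̇²·t_res/(ρ·cp) = [805 × 16.5448² × 330.186] / [956 × 2020] = 37.6764 K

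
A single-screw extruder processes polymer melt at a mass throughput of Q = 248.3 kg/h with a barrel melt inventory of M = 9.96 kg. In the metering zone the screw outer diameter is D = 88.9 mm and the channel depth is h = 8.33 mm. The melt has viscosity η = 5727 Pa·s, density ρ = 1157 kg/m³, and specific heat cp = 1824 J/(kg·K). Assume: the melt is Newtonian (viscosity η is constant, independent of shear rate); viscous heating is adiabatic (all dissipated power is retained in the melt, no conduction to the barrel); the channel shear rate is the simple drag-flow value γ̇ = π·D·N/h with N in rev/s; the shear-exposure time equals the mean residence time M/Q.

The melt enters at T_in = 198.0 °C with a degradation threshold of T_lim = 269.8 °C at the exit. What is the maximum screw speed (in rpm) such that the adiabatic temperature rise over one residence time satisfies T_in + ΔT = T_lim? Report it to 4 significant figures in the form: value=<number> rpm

Q_s = Q / 3600 = 248.3 / 3600 = 0.0689722 kg/s
t_res = M / Q_s = 9.96 / 0.0689722 = 144.406 s
Convert to metres: D = 0.0889 m, h = 0.00833 m
ΔT_a = T_lim − T_in = 269.8 °C − 198.0 °C = 71.8 K
γ̇_max² = ΔT_a·ρ·cp / (η·t_res) = [71.8 × 1157 × 1824] / [5727 × 144.406] = 183.219 s⁻²
γ̇_max = √183.219 = 13.5358 s⁻¹
N_max = γ̇_max h / (πD) = 13.5358·0.00833/(π·0.0889) = 0.403718 rev/s → ×60 = 24.2231 rpm

value=24.22 rpm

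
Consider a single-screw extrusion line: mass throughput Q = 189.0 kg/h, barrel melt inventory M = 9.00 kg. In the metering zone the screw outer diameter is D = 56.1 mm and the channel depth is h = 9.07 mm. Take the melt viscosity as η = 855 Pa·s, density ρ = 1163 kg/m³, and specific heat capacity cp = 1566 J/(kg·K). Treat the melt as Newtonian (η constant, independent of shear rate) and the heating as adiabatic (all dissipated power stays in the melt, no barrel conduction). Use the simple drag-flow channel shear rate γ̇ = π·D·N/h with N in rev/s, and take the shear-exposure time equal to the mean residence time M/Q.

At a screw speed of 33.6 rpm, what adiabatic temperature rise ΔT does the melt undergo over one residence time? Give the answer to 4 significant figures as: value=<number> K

Q_s = Q / 3600 = 189.0 / 3600 = 0.0525 kg/s
Mean residence time: t_res = M/Q_s = 9.00 kg / 0.0525 kg/s = 171.429 s
D = 56.1 mm = 0.0561 m;  h = 9.07 mm = 0.00907 m;  N = 33.6 rpm / 60 = 0.56 rev/s
γ̇ = π·D·N / h = π · 0.0561 · 0.56 / 0.00907 = 10.8816 s⁻¹
Adiabatic rise: ΔT = η γ̇² t_res / (ρ cp) = 855·(10.8816)²·171.429 / (1163·1566) = 9.52938 K

value=9.529 K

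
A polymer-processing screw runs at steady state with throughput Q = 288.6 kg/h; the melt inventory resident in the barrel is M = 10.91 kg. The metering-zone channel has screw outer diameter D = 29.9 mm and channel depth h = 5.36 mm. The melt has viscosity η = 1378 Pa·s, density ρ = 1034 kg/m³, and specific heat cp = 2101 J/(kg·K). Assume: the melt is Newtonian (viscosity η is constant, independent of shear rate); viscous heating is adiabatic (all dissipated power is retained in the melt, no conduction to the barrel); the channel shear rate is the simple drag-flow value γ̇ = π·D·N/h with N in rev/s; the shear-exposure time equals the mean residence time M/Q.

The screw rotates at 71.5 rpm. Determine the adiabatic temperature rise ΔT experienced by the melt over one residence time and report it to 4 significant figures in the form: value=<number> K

Convert throughput: Q = 288.6 kg/h = 288.6/3600 = 0.0801667 kg/s
t_res = M / Q_s = 10.91 / 0.0801667 = 136.091 s
D = 29.9 mm = 0.0299 m;  h = 5.36 mm = 0.00536 m;  N = 71.5 rpm / 60 = 1.19167 rev/s
γ̇ = π D N / h = (π)(0.0299)(1.19167) / 0.00536 = 20.8839 s⁻¹
ΔT = η·γ̇²·t_res / (ρ·cp) = 1378 · (20.8839)² · 136.091 / (1034 · 2101) = 37.6492 K

value=37.65 K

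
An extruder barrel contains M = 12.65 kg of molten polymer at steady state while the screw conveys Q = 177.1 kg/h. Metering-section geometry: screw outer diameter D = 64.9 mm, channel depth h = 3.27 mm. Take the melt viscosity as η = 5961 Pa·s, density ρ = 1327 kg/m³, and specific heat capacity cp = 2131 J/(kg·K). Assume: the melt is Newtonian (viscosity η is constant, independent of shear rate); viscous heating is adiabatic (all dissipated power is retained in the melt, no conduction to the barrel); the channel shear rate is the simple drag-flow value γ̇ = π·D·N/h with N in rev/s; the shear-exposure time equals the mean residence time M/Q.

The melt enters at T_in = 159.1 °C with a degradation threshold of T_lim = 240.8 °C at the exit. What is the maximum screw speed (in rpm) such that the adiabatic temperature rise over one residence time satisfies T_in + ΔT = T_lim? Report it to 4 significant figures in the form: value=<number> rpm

value=11.81 rpm

Throughput in SI: Q_s = 177.1 kg/h ÷ 3600 s/h = 0.0491944 kg/s
t_res = M / Q_s = 12.65 / 0.0491944 = 257.143 s
Convert to metres: D = 0.0649 m, h = 0.00327 m
ΔT_a = T_lim − T_in = 240.8 − 159.1 = 81.7 K
Invert ΔT = ηγ̇²t_res/(ρcp) for γ̇: γ̇_max² = ΔT_a ρ cp / (η t_res) = 81.7·1327·2131 / (5961·257.143) = 150.724 s⁻²
Take the square root: γ̇_max = √(150.724) = 12.277 s⁻¹
N_max = γ̇_max h / (πD) = 12.277·0.00327/(π·0.0649) = 0.196899 rev/s → ×60 = 11.814 rpm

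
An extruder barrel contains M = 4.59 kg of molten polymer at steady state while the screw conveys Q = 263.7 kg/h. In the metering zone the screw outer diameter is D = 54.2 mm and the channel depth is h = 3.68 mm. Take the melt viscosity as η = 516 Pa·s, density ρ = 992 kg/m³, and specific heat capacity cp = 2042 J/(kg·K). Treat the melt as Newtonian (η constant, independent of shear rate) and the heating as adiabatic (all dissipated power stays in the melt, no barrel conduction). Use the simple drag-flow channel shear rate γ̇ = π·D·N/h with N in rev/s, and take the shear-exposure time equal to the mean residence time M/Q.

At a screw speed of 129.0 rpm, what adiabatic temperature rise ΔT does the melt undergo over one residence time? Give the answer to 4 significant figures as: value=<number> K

Throughput in SI: Q_s = 263.7 kg/h ÷ 3600 s/h = 0.07325 kg/s
t_res = M / Q_s = 4.59 ÷ 0.07325 = 62.6621 s
Geometry in metres: D = 54.2 mm → 0.0542 m, h = 3.68 mm → 0.00368 m; screw speed N = 129.0 rpm = 2.15 rev/s
Shear rate: γ̇ = πDN/h = π·0.0542·2.15/0.00368 = 99.4809 s⁻¹
ΔT = η·γ̇²·t_res / (ρ·cp) = 516 · (99.4809)² · 62.6621 / (992 · 2042) = 157.967 K

value=158.0 K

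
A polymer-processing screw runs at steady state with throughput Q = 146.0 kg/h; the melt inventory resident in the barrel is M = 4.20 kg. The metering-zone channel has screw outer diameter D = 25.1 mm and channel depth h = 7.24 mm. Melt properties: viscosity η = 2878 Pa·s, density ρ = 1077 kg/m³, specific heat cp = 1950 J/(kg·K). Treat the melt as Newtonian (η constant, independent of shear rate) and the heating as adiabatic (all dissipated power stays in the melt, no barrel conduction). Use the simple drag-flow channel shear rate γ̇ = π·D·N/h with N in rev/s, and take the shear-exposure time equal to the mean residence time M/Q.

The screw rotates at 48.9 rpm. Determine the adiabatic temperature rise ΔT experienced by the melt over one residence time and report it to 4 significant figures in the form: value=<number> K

Q_s = Q / 3600 = 146.0 / 3600 = 0.0405556 kg/s
t_res = M / Q_s = 4.20 ÷ 0.0405556 = 103.562 s
D = 25.1 mm = 0.0251 m;  h = 7.24 mm = 0.00724 m;  N = 48.9 rpm / 60 = 0.815 rev/s
γ̇ = π D N / h = (π)(0.0251)(0.815) / 0.00724 = 8.87652 s⁻¹
ΔT = η·γ̇²·t_res/(ρ·cp) = [2878 × 8.87652² × 103.562] / [1077 × 1950] = 11.1821 K

value=11.18 K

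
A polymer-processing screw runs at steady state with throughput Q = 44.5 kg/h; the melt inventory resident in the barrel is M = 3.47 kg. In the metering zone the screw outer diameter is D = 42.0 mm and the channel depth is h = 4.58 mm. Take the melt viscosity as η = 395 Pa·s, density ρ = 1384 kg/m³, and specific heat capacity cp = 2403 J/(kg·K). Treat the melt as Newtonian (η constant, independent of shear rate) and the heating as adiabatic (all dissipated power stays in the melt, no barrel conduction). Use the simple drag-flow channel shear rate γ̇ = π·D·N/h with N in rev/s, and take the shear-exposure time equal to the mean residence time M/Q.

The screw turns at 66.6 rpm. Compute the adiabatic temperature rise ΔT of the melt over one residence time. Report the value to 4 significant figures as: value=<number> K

value=34.10 K

Throughput in SI: Q_s = 44.5 kg/h ÷ 3600 s/h = 0.0123611 kg/s
t_res = M / Q_s = 3.47 / 0.0123611 = 280.719 s
Geometry in metres: D = 42.0 mm → 0.042 m, h = 4.58 mm → 0.00458 m; screw speed N = 66.6 rpm = 1.11 rev/s
Shear rate: γ̇ = πDN/h = π·0.042·1.11/0.00458 = 31.9784 s⁻¹
Adiabatic rise: ΔT = η γ̇² t_res / (ρ cp) = 395·(31.9784)²·280.719 / (1384·2403) = 34.0951 K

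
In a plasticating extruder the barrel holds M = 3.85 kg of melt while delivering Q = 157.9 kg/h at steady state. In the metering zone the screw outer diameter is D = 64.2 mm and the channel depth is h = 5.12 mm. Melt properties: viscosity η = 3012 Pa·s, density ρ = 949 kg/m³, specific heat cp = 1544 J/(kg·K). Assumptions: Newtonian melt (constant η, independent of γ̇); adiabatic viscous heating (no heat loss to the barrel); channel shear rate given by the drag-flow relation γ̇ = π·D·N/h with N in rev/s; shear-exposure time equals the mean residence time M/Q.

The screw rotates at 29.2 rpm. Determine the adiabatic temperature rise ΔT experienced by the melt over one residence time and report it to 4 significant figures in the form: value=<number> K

Q_s = Q / 3600 = 157.9 / 3600 = 0.0438611 kg/s
Mean residence time: t_res = M/Q_s = 3.85 kg / 0.0438611 kg/s = 87.7771 s
Convert to SI: D = 0.0642 m, h = 0.00512 m, N = 29.2/60 = 0.486667 rev/s
γ̇ = π D N / h = (π)(0.0642)(0.486667) / 0.00512 = 19.1711 s⁻¹
ΔT = η·γ̇²·t_res / (ρ·cp) = 3012 · (19.1711)² · 87.7771 / (949 · 1544) = 66.3156 K

value=66.32 K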